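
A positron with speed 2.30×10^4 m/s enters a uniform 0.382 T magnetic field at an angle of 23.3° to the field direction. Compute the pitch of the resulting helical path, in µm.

The velocity component along B is v∥ = v cos23.3° = 2.11×10^4 m/s.
The cyclotron period T = 2πm/(qB) = 9.37×10^-11 s is set by m, q, B alone.
Pitch = v∥·T = (2.11×10^4)(9.37×10^-11) = 1.98×10^-6 m.

pitch ≈ 1.98 µm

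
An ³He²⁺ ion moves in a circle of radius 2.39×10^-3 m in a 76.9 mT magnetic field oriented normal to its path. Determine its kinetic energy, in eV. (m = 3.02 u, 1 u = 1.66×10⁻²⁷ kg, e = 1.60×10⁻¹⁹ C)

K ≈ 2.16 eV

v = qBr/m = (2×1.60×10^-19)(0.0769)(2.39×10^-3) / (5.01×10^-27) = 1.17×10^4 m/s.
K = ½mv² = 0.5·(5.01×10^-27)·(1.17×10^4)² = 3.45×10^-19 J = 2.16 eV.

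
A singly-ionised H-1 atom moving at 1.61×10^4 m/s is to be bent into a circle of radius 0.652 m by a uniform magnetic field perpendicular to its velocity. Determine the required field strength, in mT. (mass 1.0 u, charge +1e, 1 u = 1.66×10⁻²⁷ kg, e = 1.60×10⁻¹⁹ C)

qvB = mv²/r gives B = mv/(qr).
B = (1.66×10^-27)(1.61×10^4) / [(1×1.60×10^-19)(0.652)] = 2.56×10^-4 T.

B ≈ 0.256 mT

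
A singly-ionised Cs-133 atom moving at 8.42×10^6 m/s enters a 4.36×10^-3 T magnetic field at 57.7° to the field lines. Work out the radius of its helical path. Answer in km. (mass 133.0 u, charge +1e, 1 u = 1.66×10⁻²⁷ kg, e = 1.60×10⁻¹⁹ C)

r ≈ 2.25 km

Only the perpendicular component v⊥ = v sin57.7° = 7.12×10^6 m/s is bent by the field.
r = m v⊥ /(qB) = (2.21×10^-25)(7.12×10^6) / [(1×1.60×10^-19)(4.36×10^-3)] = 2250 m.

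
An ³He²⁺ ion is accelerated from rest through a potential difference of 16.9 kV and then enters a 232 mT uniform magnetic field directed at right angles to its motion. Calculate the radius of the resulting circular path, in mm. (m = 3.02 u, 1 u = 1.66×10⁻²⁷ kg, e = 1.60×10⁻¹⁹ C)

The kinetic energy gained is K = qV = (2×1.60×10^-19)(1.69×10^4) = 5.41×10^-15 J.
v = √(2K/m) = 1.47×10^6 m/s.
r = mv/(qB) = (5.01×10^-27)(1.47×10^6) / [(2×1.60×10^-19)(0.232)] = 0.0992 m.

r ≈ 99.2 mm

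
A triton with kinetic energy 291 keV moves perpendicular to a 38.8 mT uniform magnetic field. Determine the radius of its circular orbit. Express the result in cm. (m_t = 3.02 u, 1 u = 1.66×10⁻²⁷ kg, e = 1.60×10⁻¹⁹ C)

r ≈ 348 cm

Convert the energy: K = 291 keV = 4.66×10^-14 J.
v = √(2K/m) = √(2·4.66×10^-14/5.01×10^-27) = 4.31×10^6 m/s.
r = mv/(qB) = (5.01×10^-27)(4.31×10^6) / [(1×1.60×10^-19)(0.0388)] = 3.48 m.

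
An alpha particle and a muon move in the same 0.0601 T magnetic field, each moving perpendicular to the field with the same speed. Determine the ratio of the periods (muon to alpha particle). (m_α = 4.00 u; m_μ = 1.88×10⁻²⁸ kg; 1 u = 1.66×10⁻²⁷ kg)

T = 2πm/(qB) is independent of speed, so T₂/T₁ = (m₂/q₂)/(m₁/q₁).
T_{muon}/T_{alpha particle} = (1.88×10^-28/1e) / (6.64×10^-27/2e) = 0.0566.

ratio ≈ 0.0566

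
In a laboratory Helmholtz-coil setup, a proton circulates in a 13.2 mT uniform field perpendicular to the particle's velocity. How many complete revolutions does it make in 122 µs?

N = 24

T = 2πm/(qB) = 2π(1.67×10^-27) / [(1×1.60×10^-19)(0.0132)] = 4.9682×10^-6 s.
N = t/T = 1.22×10^-4 / 4.9682×10^-6 ≈ 24.56, so 24 complete revolutions.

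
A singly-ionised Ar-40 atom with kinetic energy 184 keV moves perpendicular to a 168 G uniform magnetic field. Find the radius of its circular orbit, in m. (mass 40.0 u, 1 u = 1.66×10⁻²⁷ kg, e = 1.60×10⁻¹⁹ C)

r ≈ 23.3 m

Convert the energy: K = 184 keV = 2.94×10^-14 J.
v = √(2K/m) = √(2·2.94×10^-14/6.64×10^-26) = 9.42×10^5 m/s.
r = mv/(qB) = (6.64×10^-26)(9.42×10^5) / [(1×1.60×10^-19)(0.0168)] = 23.3 m.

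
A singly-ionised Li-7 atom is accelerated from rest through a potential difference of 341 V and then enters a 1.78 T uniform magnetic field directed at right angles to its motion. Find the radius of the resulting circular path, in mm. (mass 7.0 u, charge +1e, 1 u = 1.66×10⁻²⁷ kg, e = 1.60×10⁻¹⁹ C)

The kinetic energy gained is K = qV = (1×1.60×10^-19)(341) = 5.46×10^-17 J.
v = √(2K/m) = 9.69×10^4 m/s.
r = mv/(qB) = (1.16×10^-26)(9.69×10^4) / [(1×1.60×10^-19)(1.78)] = 3.95×10^-3 m.

r ≈ 3.95 mm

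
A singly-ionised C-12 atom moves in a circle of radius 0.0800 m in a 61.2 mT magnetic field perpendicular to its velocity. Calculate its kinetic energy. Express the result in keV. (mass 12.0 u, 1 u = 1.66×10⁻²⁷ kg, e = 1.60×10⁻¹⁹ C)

v = qBr/m = (1×1.60×10^-19)(0.0612)(0.0800) / (1.99×10^-26) = 3.93×10^4 m/s.
K = ½mv² = 0.5·(1.99×10^-26)·(3.93×10^4)² = 1.54×10^-17 J = 0.0963 keV.

K ≈ 0.0963 keV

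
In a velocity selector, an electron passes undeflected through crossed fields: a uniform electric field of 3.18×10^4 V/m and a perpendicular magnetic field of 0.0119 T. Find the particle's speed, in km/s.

v ≈ 2670 km/s

For zero net force, qE = qvB, so v = E/B.
v = (3.18×10^4) / (0.0119) = 2.67×10^6 m/s.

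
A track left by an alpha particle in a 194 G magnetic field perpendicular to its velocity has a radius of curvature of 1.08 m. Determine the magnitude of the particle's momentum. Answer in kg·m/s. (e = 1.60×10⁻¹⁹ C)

p ≈ 6.70×10^-21 kg·m/s

Since qvB = mv²/r, the momentum p = mv = qBr.
p = (2×1.60×10^-19)(0.0194)(1.08) = 6.70×10^-21 kg·m/s.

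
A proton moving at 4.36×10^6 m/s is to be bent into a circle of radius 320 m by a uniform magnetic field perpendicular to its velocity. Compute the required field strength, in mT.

B ≈ 0.142 mT

qvB = mv²/r gives B = mv/(qr).
B = (1.67×10^-27)(4.36×10^6) / [(1×1.60×10^-19)(320)] = 1.42×10^-4 T.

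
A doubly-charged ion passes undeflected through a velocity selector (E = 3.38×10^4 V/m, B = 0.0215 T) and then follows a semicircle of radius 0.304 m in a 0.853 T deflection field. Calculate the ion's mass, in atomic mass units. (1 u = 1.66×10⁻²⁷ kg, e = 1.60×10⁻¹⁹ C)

m ≈ 31.8 u

v = E/B₁ = 1.57×10^6 m/s.
From r = mv/(qB₂), m = qB₂r/v = (2×1.60×10^-19)(0.853)(0.304) / (1.57×10^6) = 5.28×10^-26 kg.
In atomic mass units: m = 5.28×10^-26 / 1.66×10^-27 = 31.8 u.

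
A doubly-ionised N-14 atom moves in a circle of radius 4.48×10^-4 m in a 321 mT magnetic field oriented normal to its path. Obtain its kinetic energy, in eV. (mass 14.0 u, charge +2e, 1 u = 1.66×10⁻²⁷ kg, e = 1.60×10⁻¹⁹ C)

v = qBr/m = (2×1.60×10^-19)(0.321)(4.48×10^-4) / (2.32×10^-26) = 1980 m/s.
K = ½mv² = 0.5·(2.32×10^-26)·(1980)² = 4.56×10^-20 J = 0.285 eV.

K ≈ 0.285 eV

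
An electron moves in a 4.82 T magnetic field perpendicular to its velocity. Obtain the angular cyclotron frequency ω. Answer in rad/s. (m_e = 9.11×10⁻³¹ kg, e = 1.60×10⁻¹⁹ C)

ω = qB/m = (1×1.60×10^-19)(4.82) / (9.11×10^-31) = 8.47×10^11 rad/s.

ω ≈ 8.47×10^11 rad/s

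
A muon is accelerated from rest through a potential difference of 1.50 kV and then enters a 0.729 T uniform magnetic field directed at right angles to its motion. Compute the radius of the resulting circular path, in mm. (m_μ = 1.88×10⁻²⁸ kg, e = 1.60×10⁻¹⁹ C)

The kinetic energy gained is K = qV = (1×1.60×10^-19)(1500) = 2.40×10^-16 J.
v = √(2K/m) = 1.60×10^6 m/s.
r = mv/(qB) = (1.88×10^-28)(1.60×10^6) / [(1×1.60×10^-19)(0.729)] = 2.58×10^-3 m.

r ≈ 2.58 mm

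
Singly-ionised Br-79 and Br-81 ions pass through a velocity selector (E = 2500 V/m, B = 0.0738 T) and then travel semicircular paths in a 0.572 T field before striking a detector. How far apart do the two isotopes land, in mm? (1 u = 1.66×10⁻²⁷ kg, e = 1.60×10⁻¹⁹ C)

Both emerge at v = E/B₁ = 3.39×10^4 m/s.
r = mv/(qB₂), so r₁ = 0.04854 m and r₂ = 0.04977 m, giving Δr = 1.23×10^-3 m.
After a semicircle each ion lands a diameter 2r from the entry slit, so the separation is 2Δr = 2.46×10^-3 m.

Δd ≈ 2.46 mm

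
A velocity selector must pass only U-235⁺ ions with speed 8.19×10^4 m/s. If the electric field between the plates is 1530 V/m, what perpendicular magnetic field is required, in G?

B ≈ 187 G

qE = qvB ⇒ B = E/v = (1530) / (8.19×10^4) = 0.0187 T.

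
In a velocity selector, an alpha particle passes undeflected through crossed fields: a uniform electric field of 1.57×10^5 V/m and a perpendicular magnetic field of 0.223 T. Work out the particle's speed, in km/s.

For zero net force, qE = qvB, so v = E/B.
v = (1.57×10^5) / (0.223) = 7.04×10^5 m/s.

v ≈ 704 km/s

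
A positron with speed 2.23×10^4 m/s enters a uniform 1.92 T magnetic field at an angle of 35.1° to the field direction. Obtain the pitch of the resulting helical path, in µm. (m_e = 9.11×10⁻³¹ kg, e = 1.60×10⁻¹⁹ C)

pitch ≈ 0.340 µm

The velocity component along B is v∥ = v cos35.1° = 1.82×10^4 m/s.
The cyclotron period T = 2πm/(qB) = 1.86×10^-11 s is set by m, q, B alone.
Pitch = v∥·T = (1.82×10^4)(1.86×10^-11) = 3.40×10^-7 m.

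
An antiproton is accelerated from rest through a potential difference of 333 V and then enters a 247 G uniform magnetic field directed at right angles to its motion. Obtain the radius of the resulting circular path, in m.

The kinetic energy gained is K = qV = (1×1.60×10^-19)(333) = 5.33×10^-17 J.
v = √(2K/m) = 2.53×10^5 m/s.
r = mv/(qB) = (1.67×10^-27)(2.53×10^5) / [(1×1.60×10^-19)(0.0247)] = 0.107 m.

r ≈ 0.107 m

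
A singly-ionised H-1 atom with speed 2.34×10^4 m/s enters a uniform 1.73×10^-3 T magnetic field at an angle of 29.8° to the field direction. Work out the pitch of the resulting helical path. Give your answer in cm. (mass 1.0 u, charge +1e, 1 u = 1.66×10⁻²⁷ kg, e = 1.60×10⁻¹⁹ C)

The velocity component along B is v∥ = v cos29.8° = 2.03×10^4 m/s.
The cyclotron period T = 2πm/(qB) = 3.77×10^-5 s is set by m, q, B alone.
Pitch = v∥·T = (2.03×10^4)(3.77×10^-5) = 0.765 m.

pitch ≈ 76.5 cm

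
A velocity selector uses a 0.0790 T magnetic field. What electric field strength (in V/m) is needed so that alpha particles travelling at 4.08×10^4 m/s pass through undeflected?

E ≈ 3220 V/m

qE = qvB ⇒ E = vB = (4.08×10^4)(0.0790) = 3220 V/m.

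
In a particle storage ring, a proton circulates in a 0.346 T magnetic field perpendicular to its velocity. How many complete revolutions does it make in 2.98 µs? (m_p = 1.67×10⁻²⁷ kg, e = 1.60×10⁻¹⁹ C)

N = 15

T = 2πm/(qB) = 2π(1.67×10^-27) / [(1×1.60×10^-19)(0.346)] = 1.8954×10^-7 s.
N = t/T = 2.98×10^-6 / 1.8954×10^-7 ≈ 15.72, so 15 complete revolutions.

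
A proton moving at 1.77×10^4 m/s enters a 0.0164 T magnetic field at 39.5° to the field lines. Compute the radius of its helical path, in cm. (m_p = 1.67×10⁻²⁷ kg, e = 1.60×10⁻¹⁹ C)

Only the perpendicular component v⊥ = v sin39.5° = 1.13×10^4 m/s is bent by the field.
r = m v⊥ /(qB) = (1.67×10^-27)(1.13×10^4) / [(1×1.60×10^-19)(0.0164)] = 7.17×10^-3 m.

r ≈ 0.717 cm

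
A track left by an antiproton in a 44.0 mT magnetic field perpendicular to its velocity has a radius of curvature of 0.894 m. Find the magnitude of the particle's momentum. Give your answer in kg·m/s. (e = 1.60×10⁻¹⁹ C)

Since qvB = mv²/r, the momentum p = mv = qBr.
p = (1×1.60×10^-19)(0.0440)(0.894) = 6.29×10^-21 kg·m/s.

p ≈ 6.29×10^-21 kg·m/s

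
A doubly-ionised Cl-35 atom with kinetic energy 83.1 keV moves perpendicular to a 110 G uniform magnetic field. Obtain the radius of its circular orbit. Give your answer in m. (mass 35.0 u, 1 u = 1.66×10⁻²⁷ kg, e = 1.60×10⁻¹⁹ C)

r ≈ 11.2 m

Convert the energy: K = 83.1 keV = 1.33×10^-14 J.
v = √(2K/m) = √(2·1.33×10^-14/5.81×10^-26) = 6.77×10^5 m/s.
r = mv/(qB) = (5.81×10^-26)(6.77×10^5) / [(2×1.60×10^-19)(0.0110)] = 11.2 m.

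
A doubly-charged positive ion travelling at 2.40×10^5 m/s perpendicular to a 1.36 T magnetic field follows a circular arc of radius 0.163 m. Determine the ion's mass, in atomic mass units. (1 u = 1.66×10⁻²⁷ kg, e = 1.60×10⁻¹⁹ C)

qvB = mv²/r ⇒ m = qBr/v.
m = (2×1.60×10^-19)(1.36)(0.163) / (2.40×10^5) = 2.96×10^-25 kg = 178 u.

m ≈ 178 u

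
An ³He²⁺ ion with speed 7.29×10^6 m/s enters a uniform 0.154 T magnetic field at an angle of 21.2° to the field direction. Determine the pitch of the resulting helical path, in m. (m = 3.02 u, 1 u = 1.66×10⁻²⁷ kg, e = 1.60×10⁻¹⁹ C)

pitch ≈ 4.34 m

The velocity component along B is v∥ = v cos21.2° = 6.80×10^6 m/s.
The cyclotron period T = 2πm/(qB) = 6.39×10^-7 s is set by m, q, B alone.
Pitch = v∥·T = (6.80×10^6)(6.39×10^-7) = 4.34 m.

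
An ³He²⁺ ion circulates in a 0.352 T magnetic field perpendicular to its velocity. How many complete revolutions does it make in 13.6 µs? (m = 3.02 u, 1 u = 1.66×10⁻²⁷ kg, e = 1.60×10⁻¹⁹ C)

N = 48

T = 2πm/(qB) = 2π(5.0132×10^-27) / [(2×1.60×10^-19)(0.352)] = 2.7964×10^-7 s.
N = t/T = 1.36×10^-5 / 2.7964×10^-7 ≈ 48.63, so 48 complete revolutions.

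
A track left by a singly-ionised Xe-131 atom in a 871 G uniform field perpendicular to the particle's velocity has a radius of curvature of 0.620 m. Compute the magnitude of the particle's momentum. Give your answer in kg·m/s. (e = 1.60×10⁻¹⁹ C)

Since qvB = mv²/r, the momentum p = mv = qBr.
p = (1×1.60×10^-19)(0.0871)(0.620) = 8.64×10^-21 kg·m/s.

p ≈ 8.64×10^-21 kg·m/s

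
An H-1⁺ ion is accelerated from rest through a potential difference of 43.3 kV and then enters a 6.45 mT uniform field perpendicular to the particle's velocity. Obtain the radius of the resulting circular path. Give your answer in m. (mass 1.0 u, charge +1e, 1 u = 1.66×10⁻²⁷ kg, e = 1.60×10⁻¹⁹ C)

The kinetic energy gained is K = qV = (1×1.60×10^-19)(4.33×10^4) = 6.93×10^-15 J.
v = √(2K/m) = 2.89×10^6 m/s.
r = mv/(qB) = (1.66×10^-27)(2.89×10^6) / [(1×1.60×10^-19)(6.45×10^-3)] = 4.65 m.

r ≈ 4.65 m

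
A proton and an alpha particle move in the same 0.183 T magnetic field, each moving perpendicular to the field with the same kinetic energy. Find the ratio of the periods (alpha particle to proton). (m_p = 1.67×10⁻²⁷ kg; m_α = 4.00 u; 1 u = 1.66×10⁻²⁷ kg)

ratio ≈ 1.99

T = 2πm/(qB) is independent of speed, so T₂/T₁ = (m₂/q₂)/(m₁/q₁).
T_{alpha particle}/T_{proton} = (6.64×10^-27/2e) / (1.67×10^-27/1e) = 1.99.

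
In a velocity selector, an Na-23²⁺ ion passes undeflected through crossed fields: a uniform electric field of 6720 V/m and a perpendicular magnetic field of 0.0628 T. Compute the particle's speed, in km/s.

v ≈ 107 km/s

For zero net force, qE = qvB, so v = E/B.
v = (6720) / (0.0628) = 1.07×10^5 m/s.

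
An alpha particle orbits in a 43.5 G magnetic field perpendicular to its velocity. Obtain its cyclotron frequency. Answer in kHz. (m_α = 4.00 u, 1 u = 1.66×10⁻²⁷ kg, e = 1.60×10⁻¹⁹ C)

f = qB/(2πm) = (2×1.60×10^-19)(4.35×10^-3) / [2π(6.64×10^-27)] = 3.34×10^4 Hz.

f ≈ 33.4 kHz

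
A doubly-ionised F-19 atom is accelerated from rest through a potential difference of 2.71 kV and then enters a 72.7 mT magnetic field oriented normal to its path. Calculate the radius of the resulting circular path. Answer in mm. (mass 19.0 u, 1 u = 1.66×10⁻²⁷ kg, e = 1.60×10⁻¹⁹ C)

The kinetic energy gained is K = qV = (2×1.60×10^-19)(2710) = 8.67×10^-16 J.
v = √(2K/m) = 2.35×10^5 m/s.
r = mv/(qB) = (3.15×10^-26)(2.35×10^5) / [(2×1.60×10^-19)(0.0727)] = 0.318 m.

r ≈ 318 mm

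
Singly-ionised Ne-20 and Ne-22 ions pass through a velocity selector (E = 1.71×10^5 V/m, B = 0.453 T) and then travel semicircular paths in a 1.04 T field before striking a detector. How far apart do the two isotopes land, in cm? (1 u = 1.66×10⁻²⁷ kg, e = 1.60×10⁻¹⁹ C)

Δd ≈ 1.51 cm

Both emerge at v = E/B₁ = 3.77×10^5 m/s.
r = mv/(qB₂), so r₁ = 0.07532 m and r₂ = 0.08285 m, giving Δr = 7.53×10^-3 m.
After a semicircle each ion lands a diameter 2r from the entry slit, so the separation is 2Δr = 0.0151 m.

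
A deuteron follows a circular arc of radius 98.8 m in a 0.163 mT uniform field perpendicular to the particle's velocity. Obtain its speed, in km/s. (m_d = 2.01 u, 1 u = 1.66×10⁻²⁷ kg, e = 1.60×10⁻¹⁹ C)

v ≈ 772 km/s

From qvB = mv²/r, v = qBr/m.
v = (1×1.60×10^-19)(1.63×10^-4)(98.8) / (3.34×10^-27) = 7.72×10^5 m/s.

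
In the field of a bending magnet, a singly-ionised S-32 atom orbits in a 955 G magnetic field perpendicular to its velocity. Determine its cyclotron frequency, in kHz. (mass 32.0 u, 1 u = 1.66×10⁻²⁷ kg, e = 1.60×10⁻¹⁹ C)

f ≈ 45.8 kHz

f = qB/(2πm) = (1×1.60×10^-19)(0.0955) / [2π(5.31×10^-26)] = 4.58×10^4 Hz.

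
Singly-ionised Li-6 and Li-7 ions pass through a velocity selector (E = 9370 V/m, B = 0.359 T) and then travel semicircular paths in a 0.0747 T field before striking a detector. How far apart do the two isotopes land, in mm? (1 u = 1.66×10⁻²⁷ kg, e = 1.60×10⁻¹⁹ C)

Δd ≈ 7.25 mm

Both emerge at v = E/B₁ = 2.61×10^4 m/s.
r = mv/(qB₂), so r₁ = 0.02175 m and r₂ = 0.02538 m, giving Δr = 3.63×10^-3 m.
After a semicircle each ion lands a diameter 2r from the entry slit, so the separation is 2Δr = 7.25×10^-3 m.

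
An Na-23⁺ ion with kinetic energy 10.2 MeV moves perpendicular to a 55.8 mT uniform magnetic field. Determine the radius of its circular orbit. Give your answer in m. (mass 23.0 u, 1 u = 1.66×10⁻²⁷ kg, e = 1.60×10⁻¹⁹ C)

r ≈ 39.5 m

Convert the energy: K = 10.2 MeV = 1.63×10^-12 J.
v = √(2K/m) = √(2·1.63×10^-12/3.82×10^-26) = 9.25×10^6 m/s.
r = mv/(qB) = (3.82×10^-26)(9.25×10^6) / [(1×1.60×10^-19)(0.0558)] = 39.5 m.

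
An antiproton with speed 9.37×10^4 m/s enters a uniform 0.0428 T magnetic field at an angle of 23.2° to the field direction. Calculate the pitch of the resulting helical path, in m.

The velocity component along B is v∥ = v cos23.2° = 8.61×10^4 m/s.
The cyclotron period T = 2πm/(qB) = 1.53×10^-6 s is set by m, q, B alone.
Pitch = v∥·T = (8.61×10^4)(1.53×10^-6) = 0.132 m.

pitch ≈ 0.132 m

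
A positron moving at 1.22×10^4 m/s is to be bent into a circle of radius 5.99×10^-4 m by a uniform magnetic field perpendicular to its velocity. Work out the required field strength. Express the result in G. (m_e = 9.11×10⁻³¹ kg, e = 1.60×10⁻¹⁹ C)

B ≈ 1.16 G

qvB = mv²/r gives B = mv/(qr).
B = (9.11×10^-31)(1.22×10^4) / [(1×1.60×10^-19)(5.99×10^-4)] = 1.16×10^-4 T.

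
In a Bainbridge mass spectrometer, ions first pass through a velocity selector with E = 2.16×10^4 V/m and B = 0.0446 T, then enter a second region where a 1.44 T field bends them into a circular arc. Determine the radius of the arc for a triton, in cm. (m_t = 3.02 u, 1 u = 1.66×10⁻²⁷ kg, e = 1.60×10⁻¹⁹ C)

r ≈ 1.05 cm

The selector passes v = E/B = 2.16×10^4/0.0446 = 4.84×10^5 m/s.
In the deflection region, r = mv/(qB₂) = (5.01×10^-27)(4.84×10^5) / [(1×1.60×10^-19)(1.44)] = 0.0105 m.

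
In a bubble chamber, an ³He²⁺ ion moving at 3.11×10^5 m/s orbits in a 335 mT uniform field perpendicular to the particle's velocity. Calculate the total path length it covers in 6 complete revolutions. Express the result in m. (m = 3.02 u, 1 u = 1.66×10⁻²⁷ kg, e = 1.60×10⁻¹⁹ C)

r = mv/(qB) = 0.0145 m, so one revolution covers 2πr = 0.0914 m.
In 6 revolutions: L = 6·2πr = 0.548 m.

L ≈ 0.548 m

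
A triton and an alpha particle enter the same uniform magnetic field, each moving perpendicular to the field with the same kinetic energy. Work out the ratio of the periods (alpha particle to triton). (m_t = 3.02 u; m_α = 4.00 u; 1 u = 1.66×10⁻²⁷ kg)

T = 2πm/(qB) is independent of speed, so T₂/T₁ = (m₂/q₂)/(m₁/q₁).
T_{alpha particle}/T_{triton} = (6.64×10^-27/2e) / (5.01×10^-27/1e) = 0.662.

ratio ≈ 0.662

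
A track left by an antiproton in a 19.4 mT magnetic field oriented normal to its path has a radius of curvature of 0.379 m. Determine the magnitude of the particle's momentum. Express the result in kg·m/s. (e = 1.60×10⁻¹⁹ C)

Since qvB = mv²/r, the momentum p = mv = qBr.
p = (1×1.60×10^-19)(0.0194)(0.379) = 1.18×10^-21 kg·m/s.

p ≈ 1.18×10^-21 kg·m/s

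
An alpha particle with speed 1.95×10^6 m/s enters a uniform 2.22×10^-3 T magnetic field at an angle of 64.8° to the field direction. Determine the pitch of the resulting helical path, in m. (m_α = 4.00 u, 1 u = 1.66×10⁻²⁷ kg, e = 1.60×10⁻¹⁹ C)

pitch ≈ 48.8 m

The velocity component along B is v∥ = v cos64.8° = 8.30×10^5 m/s.
The cyclotron period T = 2πm/(qB) = 5.87×10^-5 s is set by m, q, B alone.
Pitch = v∥·T = (8.30×10^5)(5.87×10^-5) = 48.8 m.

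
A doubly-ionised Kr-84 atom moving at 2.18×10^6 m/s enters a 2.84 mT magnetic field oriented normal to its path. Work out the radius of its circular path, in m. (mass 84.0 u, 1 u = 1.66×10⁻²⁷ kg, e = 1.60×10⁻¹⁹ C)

r ≈ 334 m

The magnetic force provides the centripetal force: qvB = mv²/r, so r = mv/(qB).
r = (1.39×10^-25 kg)(2.18×10^6 m/s) / [(2×1.60×10^-19 C)(2.84×10^-3 T)] = 334 m.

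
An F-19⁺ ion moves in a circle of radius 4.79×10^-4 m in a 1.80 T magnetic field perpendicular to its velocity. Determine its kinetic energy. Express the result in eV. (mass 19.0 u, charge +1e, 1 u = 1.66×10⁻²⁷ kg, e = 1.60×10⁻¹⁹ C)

v = qBr/m = (1×1.60×10^-19)(1.80)(4.79×10^-4) / (3.15×10^-26) = 4370 m/s.
K = ½mv² = 0.5·(3.15×10^-26)·(4370)² = 3.02×10^-19 J = 1.89 eV.

K ≈ 1.89 eV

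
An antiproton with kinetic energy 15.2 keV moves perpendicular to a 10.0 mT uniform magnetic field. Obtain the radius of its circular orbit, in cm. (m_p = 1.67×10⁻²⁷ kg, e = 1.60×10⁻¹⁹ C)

r ≈ 178 cm

Convert the energy: K = 15.2 keV = 2.43×10^-15 J.
v = √(2K/m) = √(2·2.43×10^-15/1.67×10^-27) = 1.71×10^6 m/s.
r = mv/(qB) = (1.67×10^-27)(1.71×10^6) / [(1×1.60×10^-19)(0.0100)] = 1.78 m.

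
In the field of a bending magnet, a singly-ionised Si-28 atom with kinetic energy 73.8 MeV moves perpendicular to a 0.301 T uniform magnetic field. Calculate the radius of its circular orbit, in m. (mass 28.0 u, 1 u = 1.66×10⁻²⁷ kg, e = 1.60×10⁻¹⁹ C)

r ≈ 21.8 m

Convert the energy: K = 73.8 MeV = 1.18×10^-11 J.
v = √(2K/m) = √(2·1.18×10^-11/4.65×10^-26) = 2.25×10^7 m/s.
r = mv/(qB) = (4.65×10^-26)(2.25×10^7) / [(1×1.60×10^-19)(0.301)] = 21.8 m.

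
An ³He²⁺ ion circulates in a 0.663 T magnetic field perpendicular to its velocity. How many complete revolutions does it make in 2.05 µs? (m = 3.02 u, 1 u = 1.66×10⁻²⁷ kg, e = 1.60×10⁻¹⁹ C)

T = 2πm/(qB) = 2π(5.0132×10^-27) / [(2×1.60×10^-19)(0.663)] = 1.4847×10^-7 s.
N = t/T = 2.05×10^-6 / 1.4847×10^-7 ≈ 13.81, so 13 complete revolutions.

N = 13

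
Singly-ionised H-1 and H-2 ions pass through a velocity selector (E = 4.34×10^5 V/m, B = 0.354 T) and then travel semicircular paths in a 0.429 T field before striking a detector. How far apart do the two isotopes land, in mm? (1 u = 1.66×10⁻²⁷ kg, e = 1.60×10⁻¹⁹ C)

Both emerge at v = E/B₁ = 1.23×10^6 m/s.
r = mv/(qB₂), so r₁ = 0.0296 m and r₂ = 0.0593 m, giving Δr = 0.0296 m.
After a semicircle each ion lands a diameter 2r from the entry slit, so the separation is 2Δr = 0.0593 m.

Δd ≈ 59.3 mm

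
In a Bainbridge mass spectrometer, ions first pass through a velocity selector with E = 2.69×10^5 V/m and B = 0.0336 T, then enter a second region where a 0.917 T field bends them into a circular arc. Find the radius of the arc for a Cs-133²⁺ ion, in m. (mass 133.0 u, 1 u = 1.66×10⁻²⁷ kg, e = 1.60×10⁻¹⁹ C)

r ≈ 6.02 m

The selector passes v = E/B = 2.69×10^5/0.0336 = 8.01×10^6 m/s.
In the deflection region, r = mv/(qB₂) = (2.21×10^-25)(8.01×10^6) / [(2×1.60×10^-19)(0.917)] = 6.02 m.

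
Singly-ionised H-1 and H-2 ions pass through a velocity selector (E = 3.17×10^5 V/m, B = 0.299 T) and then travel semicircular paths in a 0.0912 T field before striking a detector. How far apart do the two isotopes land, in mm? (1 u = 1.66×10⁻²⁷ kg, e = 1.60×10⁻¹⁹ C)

Both emerge at v = E/B₁ = 1.06×10^6 m/s.
r = mv/(qB₂), so r₁ = 0.121 m and r₂ = 0.241 m, giving Δr = 0.121 m.
After a semicircle each ion lands a diameter 2r from the entry slit, so the separation is 2Δr = 0.241 m.

Δd ≈ 241 mm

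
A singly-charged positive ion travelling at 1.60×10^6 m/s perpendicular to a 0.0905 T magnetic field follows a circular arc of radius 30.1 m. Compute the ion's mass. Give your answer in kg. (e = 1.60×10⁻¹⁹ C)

qvB = mv²/r ⇒ m = qBr/v.
m = (1×1.60×10^-19)(0.0905)(30.1) / (1.60×10^6) = 2.72×10^-25 kg.

m ≈ 2.72×10^-25 kg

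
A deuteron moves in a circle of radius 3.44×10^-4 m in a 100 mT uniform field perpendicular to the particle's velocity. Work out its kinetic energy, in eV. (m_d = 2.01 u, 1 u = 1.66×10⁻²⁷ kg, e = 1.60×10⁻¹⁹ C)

K ≈ 0.0284 eV

v = qBr/m = (1×1.60×10^-19)(0.100)(3.44×10^-4) / (3.34×10^-27) = 1650 m/s.
K = ½mv² = 0.5·(3.34×10^-27)·(1650)² = 4.54×10^-21 J = 0.0284 eV.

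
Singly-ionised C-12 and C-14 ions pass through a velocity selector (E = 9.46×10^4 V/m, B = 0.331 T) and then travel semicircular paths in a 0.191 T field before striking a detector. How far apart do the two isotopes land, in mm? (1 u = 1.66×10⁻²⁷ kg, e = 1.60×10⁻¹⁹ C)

Both emerge at v = E/B₁ = 2.86×10^5 m/s.
r = mv/(qB₂), so r₁ = 0.1863 m and r₂ = 0.2173 m, giving Δr = 0.0310 m.
After a semicircle each ion lands a diameter 2r from the entry slit, so the separation is 2Δr = 0.0621 m.

Δd ≈ 62.1 mm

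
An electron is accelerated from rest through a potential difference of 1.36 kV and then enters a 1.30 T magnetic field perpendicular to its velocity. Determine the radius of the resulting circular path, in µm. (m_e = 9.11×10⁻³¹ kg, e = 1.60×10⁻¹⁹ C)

The kinetic energy gained is K = qV = (1×1.60×10^-19)(1360) = 2.18×10^-16 J.
v = √(2K/m) = 2.19×10^7 m/s.
r = mv/(qB) = (9.11×10^-31)(2.19×10^7) / [(1×1.60×10^-19)(1.30)] = 9.57×10^-5 m.

r ≈ 95.7 µm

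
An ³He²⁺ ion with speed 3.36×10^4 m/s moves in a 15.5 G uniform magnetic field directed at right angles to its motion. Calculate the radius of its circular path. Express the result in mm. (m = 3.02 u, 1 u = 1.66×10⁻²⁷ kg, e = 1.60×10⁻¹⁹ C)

The magnetic force provides the centripetal force: qvB = mv²/r, so r = mv/(qB).
r = (5.01×10^-27 kg)(3.36×10^4 m/s) / [(2×1.60×10^-19 C)(1.55×10^-3 T)] = 0.340 m.

r ≈ 340 mm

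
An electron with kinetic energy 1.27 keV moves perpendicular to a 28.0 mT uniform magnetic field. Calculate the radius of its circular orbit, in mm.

r ≈ 4.29 mm

Convert the energy: K = 1.27 keV = 2.03×10^-16 J.
v = √(2K/m) = √(2·2.03×10^-16/9.11×10^-31) = 2.11×10^7 m/s.
r = mv/(qB) = (9.11×10^-31)(2.11×10^7) / [(1×1.60×10^-19)(0.0280)] = 4.29×10^-3 m.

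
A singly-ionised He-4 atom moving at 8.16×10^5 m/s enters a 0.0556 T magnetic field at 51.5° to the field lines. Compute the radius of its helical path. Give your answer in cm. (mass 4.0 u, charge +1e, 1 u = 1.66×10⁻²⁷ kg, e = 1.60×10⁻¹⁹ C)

Only the perpendicular component v⊥ = v sin51.5° = 6.39×10^5 m/s is bent by the field.
r = m v⊥ /(qB) = (6.64×10^-27)(6.39×10^5) / [(1×1.60×10^-19)(0.0556)] = 0.477 m.

r ≈ 47.7 cm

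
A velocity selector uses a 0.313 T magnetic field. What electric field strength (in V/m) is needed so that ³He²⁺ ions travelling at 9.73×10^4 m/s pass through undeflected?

qE = qvB ⇒ E = vB = (9.73×10^4)(0.313) = 3.05×10^4 V/m.

E ≈ 3.05×10^4 V/m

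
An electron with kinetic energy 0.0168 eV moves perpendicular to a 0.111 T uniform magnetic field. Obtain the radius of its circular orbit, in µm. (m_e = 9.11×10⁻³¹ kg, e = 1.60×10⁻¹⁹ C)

r ≈ 3.94 µm

Convert the energy: K = 0.0168 eV = 2.69×10^-21 J.
v = √(2K/m) = √(2·2.69×10^-21/9.11×10^-31) = 7.68×10^4 m/s.
r = mv/(qB) = (9.11×10^-31)(7.68×10^4) / [(1×1.60×10^-19)(0.111)] = 3.94×10^-6 m.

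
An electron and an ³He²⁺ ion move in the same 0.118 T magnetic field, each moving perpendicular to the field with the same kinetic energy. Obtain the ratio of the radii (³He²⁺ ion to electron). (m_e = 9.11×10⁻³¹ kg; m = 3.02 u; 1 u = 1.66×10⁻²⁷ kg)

ratio ≈ 37.1

r = √(2mK)/(qB) ⇒ at equal K, r ∝ √m/q.
r_{³He²⁺ ion}/r_{electron} = 37.1.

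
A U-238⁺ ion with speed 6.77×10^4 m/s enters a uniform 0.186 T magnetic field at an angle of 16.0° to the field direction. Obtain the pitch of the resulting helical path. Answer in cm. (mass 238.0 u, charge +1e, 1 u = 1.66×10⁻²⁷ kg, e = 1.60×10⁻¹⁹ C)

The velocity component along B is v∥ = v cos16.0° = 6.51×10^4 m/s.
The cyclotron period T = 2πm/(qB) = 8.34×10^-5 s is set by m, q, B alone.
Pitch = v∥·T = (6.51×10^4)(8.34×10^-5) = 5.43 m.

pitch ≈ 543 cm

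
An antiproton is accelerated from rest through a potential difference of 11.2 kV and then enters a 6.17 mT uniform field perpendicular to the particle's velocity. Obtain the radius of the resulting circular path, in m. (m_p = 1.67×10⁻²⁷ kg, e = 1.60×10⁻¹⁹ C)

The kinetic energy gained is K = qV = (1×1.60×10^-19)(1.12×10^4) = 1.79×10^-15 J.
v = √(2K/m) = 1.46×10^6 m/s.
r = mv/(qB) = (1.67×10^-27)(1.46×10^6) / [(1×1.60×10^-19)(6.17×10^-3)] = 2.48 m.

r ≈ 2.48 m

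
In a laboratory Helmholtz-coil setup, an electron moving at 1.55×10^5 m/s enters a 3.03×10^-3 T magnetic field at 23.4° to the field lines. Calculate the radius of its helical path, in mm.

r ≈ 0.116 mm

Only the perpendicular component v⊥ = v sin23.4° = 6.16×10^4 m/s is bent by the field.
r = m v⊥ /(qB) = (9.11×10^-31)(6.16×10^4) / [(1×1.60×10^-19)(3.03×10^-3)] = 1.16×10^-4 m.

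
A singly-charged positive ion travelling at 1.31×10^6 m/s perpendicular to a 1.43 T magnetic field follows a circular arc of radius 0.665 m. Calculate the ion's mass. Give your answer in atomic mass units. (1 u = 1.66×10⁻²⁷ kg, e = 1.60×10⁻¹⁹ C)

m ≈ 70.0 u

qvB = mv²/r ⇒ m = qBr/v.
m = (1×1.60×10^-19)(1.43)(0.665) / (1.31×10^6) = 1.16×10^-25 kg = 70.0 u.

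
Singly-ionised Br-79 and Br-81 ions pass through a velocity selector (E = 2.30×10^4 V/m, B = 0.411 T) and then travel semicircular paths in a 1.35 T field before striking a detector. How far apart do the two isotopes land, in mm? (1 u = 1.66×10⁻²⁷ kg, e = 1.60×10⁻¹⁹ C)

Δd ≈ 1.72 mm

Both emerge at v = E/B₁ = 5.60×10^4 m/s.
r = mv/(qB₂), so r₁ = 0.033976 m and r₂ = 0.034836 m, giving Δr = 8.60×10^-4 m.
After a semicircle each ion lands a diameter 2r from the entry slit, so the separation is 2Δr = 1.72×10^-3 m.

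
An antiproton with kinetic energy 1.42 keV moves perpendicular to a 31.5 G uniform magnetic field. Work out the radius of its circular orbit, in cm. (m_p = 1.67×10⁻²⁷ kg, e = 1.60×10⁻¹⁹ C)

Convert the energy: K = 1.42 keV = 2.27×10^-16 J.
v = √(2K/m) = √(2·2.27×10^-16/1.67×10^-27) = 5.22×10^5 m/s.
r = mv/(qB) = (1.67×10^-27)(5.22×10^5) / [(1×1.60×10^-19)(3.15×10^-3)] = 1.73 m.

r ≈ 173 cm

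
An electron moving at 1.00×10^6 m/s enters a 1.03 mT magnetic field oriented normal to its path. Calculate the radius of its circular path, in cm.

The magnetic force provides the centripetal force: qvB = mv²/r, so r = mv/(qB).
r = (9.11×10^-31 kg)(1.00×10^6 m/s) / [(1×1.60×10^-19 C)(1.03×10^-3 T)] = 5.53×10^-3 m.

r ≈ 0.553 cm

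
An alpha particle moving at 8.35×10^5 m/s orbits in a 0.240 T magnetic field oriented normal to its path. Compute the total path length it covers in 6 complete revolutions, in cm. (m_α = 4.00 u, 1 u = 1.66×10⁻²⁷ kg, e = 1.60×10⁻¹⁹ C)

r = mv/(qB) = 0.0722 m, so one revolution covers 2πr = 0.454 m.
In 6 revolutions: L = 6·2πr = 2.72 m.

L ≈ 272 cm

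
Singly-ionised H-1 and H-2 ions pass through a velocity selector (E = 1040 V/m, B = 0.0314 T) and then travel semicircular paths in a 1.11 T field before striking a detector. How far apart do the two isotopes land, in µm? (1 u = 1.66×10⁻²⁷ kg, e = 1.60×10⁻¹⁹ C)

Both emerge at v = E/B₁ = 3.31×10^4 m/s.
r = mv/(qB₂), so r₁ = 3.10×10^-4 m and r₂ = 6.19×10^-4 m, giving Δr = 3.10×10^-4 m.
After a semicircle each ion lands a diameter 2r from the entry slit, so the separation is 2Δr = 6.19×10^-4 m.

Δd ≈ 619 µm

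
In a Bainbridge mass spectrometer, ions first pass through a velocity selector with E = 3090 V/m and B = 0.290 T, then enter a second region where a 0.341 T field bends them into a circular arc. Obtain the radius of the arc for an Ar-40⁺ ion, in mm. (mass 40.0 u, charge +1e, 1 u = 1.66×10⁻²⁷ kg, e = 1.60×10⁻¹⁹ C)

r ≈ 13.0 mm

The selector passes v = E/B = 3090/0.290 = 1.07×10^4 m/s.
In the deflection region, r = mv/(qB₂) = (6.64×10^-26)(1.07×10^4) / [(1×1.60×10^-19)(0.341)] = 0.0130 m.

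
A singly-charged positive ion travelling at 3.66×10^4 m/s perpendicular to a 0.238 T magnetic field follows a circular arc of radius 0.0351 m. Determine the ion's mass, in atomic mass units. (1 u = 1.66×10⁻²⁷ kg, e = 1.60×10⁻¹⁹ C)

m ≈ 22.0 u

qvB = mv²/r ⇒ m = qBr/v.
m = (1×1.60×10^-19)(0.238)(0.0351) / (3.66×10^4) = 3.65×10^-26 kg = 22.0 u.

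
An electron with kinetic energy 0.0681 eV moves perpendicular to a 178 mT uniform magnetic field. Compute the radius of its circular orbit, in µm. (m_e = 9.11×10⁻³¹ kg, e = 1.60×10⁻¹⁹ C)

Convert the energy: K = 0.0681 eV = 1.09×10^-20 J.
v = √(2K/m) = √(2·1.09×10^-20/9.11×10^-31) = 1.55×10^5 m/s.
r = mv/(qB) = (9.11×10^-31)(1.55×10^5) / [(1×1.60×10^-19)(0.178)] = 4.95×10^-6 m.

r ≈ 4.95 µm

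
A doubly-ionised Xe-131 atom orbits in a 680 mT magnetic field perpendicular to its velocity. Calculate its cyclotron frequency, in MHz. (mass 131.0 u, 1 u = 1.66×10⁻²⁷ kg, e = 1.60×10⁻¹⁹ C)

f ≈ 0.159 MHz

f = qB/(2πm) = (2×1.60×10^-19)(0.680) / [2π(2.17×10^-25)] = 1.59×10^5 Hz.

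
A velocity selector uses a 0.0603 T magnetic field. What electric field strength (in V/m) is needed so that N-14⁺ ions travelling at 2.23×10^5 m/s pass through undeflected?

qE = qvB ⇒ E = vB = (2.23×10^5)(0.0603) = 1.34×10^4 V/m.

E ≈ 1.34×10^4 V/m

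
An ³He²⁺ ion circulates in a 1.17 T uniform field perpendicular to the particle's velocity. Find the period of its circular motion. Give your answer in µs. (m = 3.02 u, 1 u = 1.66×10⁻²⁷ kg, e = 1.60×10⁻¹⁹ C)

T ≈ 0.0841 µs

The cyclotron period is independent of speed: T = 2πm/(qB).
T = 2π(5.01×10^-27) / [(2×1.60×10^-19)(1.17)] = 8.41×10^-8 s.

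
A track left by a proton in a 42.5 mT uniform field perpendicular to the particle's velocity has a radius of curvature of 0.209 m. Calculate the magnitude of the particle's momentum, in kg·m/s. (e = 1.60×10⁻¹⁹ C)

p ≈ 1.42×10^-21 kg·m/s

Since qvB = mv²/r, the momentum p = mv = qBr.
p = (1×1.60×10^-19)(0.0425)(0.209) = 1.42×10^-21 kg·m/s.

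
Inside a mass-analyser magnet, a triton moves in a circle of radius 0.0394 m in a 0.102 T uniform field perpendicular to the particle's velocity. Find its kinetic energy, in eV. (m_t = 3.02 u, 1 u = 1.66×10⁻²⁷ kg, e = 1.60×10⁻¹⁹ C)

K ≈ 258 eV

v = qBr/m = (1×1.60×10^-19)(0.102)(0.0394) / (5.01×10^-27) = 1.28×10^5 m/s.
K = ½mv² = 0.5·(5.01×10^-27)·(1.28×10^5)² = 4.12×10^-17 J = 258 eV.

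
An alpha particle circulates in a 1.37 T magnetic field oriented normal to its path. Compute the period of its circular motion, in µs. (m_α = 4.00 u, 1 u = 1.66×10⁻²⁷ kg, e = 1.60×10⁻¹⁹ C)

The cyclotron period is independent of speed: T = 2πm/(qB).
T = 2π(6.64×10^-27) / [(2×1.60×10^-19)(1.37)] = 9.52×10^-8 s.

T ≈ 0.0952 µs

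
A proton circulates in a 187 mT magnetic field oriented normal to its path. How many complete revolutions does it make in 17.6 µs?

N = 50

T = 2πm/(qB) = 2π(1.67×10^-27) / [(1×1.60×10^-19)(0.187)] = 3.5070×10^-7 s.
N = t/T = 1.76×10^-5 / 3.5070×10^-7 ≈ 50.19, so 50 complete revolutions.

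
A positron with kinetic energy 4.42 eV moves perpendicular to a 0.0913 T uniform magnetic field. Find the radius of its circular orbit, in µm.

Convert the energy: K = 4.42 eV = 7.07×10^-19 J.
v = √(2K/m) = √(2·7.07×10^-19/9.11×10^-31) = 1.25×10^6 m/s.
r = mv/(qB) = (9.11×10^-31)(1.25×10^6) / [(1×1.60×10^-19)(0.0913)] = 7.77×10^-5 m.

r ≈ 77.7 µm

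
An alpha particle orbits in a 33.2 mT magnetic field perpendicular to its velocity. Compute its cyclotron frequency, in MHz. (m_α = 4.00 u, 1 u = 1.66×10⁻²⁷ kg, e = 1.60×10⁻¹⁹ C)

f ≈ 0.255 MHz

f = qB/(2πm) = (2×1.60×10^-19)(0.0332) / [2π(6.64×10^-27)] = 2.55×10^5 Hz.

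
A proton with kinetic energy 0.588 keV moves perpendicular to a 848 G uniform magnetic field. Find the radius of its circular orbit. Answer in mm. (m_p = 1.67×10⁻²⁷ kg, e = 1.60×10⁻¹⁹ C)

Convert the energy: K = 0.588 keV = 9.41×10^-17 J.
v = √(2K/m) = √(2·9.41×10^-17/1.67×10^-27) = 3.36×10^5 m/s.
r = mv/(qB) = (1.67×10^-27)(3.36×10^5) / [(1×1.60×10^-19)(0.0848)] = 0.0413 m.

r ≈ 41.3 mm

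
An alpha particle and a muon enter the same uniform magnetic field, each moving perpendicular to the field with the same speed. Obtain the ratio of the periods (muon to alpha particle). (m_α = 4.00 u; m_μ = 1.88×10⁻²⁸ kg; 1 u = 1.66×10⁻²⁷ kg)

T = 2πm/(qB) is independent of speed, so T₂/T₁ = (m₂/q₂)/(m₁/q₁).
T_{muon}/T_{alpha particle} = (1.88×10^-28/1e) / (6.64×10^-27/2e) = 0.0566.

ratio ≈ 0.0566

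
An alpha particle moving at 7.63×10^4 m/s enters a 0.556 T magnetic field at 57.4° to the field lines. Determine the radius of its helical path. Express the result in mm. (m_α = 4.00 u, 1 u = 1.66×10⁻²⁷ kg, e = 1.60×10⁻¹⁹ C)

Only the perpendicular component v⊥ = v sin57.4° = 6.43×10^4 m/s is bent by the field.
r = m v⊥ /(qB) = (6.64×10^-27)(6.43×10^4) / [(2×1.60×10^-19)(0.556)] = 2.40×10^-3 m.

r ≈ 2.40 mm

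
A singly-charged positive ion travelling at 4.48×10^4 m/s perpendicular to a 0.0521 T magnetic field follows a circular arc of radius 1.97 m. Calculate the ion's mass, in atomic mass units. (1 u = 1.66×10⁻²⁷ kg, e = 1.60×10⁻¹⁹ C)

m ≈ 221 u

qvB = mv²/r ⇒ m = qBr/v.
m = (1×1.60×10^-19)(0.0521)(1.97) / (4.48×10^4) = 3.67×10^-25 kg = 221 u.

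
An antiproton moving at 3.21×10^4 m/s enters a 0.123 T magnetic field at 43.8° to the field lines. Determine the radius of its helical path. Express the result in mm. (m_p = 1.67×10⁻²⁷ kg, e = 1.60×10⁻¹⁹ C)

Only the perpendicular component v⊥ = v sin43.8° = 2.22×10^4 m/s is bent by the field.
r = m v⊥ /(qB) = (1.67×10^-27)(2.22×10^4) / [(1×1.60×10^-19)(0.123)] = 1.89×10^-3 m.

r ≈ 1.89 mm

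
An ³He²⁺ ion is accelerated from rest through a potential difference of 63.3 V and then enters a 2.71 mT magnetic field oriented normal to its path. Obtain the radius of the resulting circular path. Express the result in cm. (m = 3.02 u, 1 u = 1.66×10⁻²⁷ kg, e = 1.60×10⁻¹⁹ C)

r ≈ 52.0 cm

The kinetic energy gained is K = qV = (2×1.60×10^-19)(63.3) = 2.03×10^-17 J.
v = √(2K/m) = 8.99×10^4 m/s.
r = mv/(qB) = (5.01×10^-27)(8.99×10^4) / [(2×1.60×10^-19)(2.71×10^-3)] = 0.520 m.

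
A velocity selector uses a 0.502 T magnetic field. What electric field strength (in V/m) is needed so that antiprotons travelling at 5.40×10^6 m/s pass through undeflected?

E ≈ 2.71×10^6 V/m

qE = qvB ⇒ E = vB = (5.40×10^6)(0.502) = 2.71×10^6 V/m.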